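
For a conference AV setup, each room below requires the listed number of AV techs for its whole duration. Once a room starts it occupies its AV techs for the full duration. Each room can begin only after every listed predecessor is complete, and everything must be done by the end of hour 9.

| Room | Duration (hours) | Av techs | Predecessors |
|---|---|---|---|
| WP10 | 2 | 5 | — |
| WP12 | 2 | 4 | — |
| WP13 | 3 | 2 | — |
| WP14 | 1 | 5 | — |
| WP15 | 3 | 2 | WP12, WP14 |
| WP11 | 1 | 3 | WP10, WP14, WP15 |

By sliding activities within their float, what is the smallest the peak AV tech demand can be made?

5

Early-start (WP10@1, WP12@1, WP13@1, WP14@1, WP15@3, WP11@6) gives peak 16: h1:16  h2:11  h3:4  h4:2  h5:2  h6:3  h7:0  h8:0  h9:0.
Shift WP12→3, WP13→6, WP14→5, WP15→6, WP11→9.
Schedule WP10@1, WP12@3, WP13@6, WP14@5, WP15@6, WP11@9: h1:5  h2:5  h3:4  h4:4  h5:5  h6:4  h7:4  h8:4  h9:3 — peak 5.
Total AV tech-hours = 38 over 9 hours ⇒ peak ≥ ⌈38/9⌉ = 5, so 5 is optimal.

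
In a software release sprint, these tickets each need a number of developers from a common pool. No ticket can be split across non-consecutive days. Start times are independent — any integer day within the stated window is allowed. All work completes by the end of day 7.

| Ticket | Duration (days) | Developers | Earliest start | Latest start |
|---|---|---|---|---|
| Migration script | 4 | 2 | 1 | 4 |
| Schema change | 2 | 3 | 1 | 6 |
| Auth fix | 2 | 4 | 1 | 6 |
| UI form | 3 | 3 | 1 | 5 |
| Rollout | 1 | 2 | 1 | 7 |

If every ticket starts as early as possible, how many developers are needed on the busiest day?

14

Early-start schedule: Migration script@1, Schema change@1, Auth fix@1, UI form@1, Rollout@1.
Load per day: day 1: 14, day 2: 12, day 3: 5, day 4: 2, day 5: 0, day 6: 0, day 7: 0.
Peak is 14.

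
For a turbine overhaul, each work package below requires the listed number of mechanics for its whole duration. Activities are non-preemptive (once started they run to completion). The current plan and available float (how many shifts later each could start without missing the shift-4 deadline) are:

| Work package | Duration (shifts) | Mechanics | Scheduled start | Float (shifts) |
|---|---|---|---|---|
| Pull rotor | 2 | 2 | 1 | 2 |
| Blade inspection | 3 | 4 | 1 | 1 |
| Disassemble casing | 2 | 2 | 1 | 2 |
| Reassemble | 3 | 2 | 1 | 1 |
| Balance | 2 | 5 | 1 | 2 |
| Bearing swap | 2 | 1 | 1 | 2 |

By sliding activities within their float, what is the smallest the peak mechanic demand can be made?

11

Early-start (Pull rotor@1, Blade inspection@1, Disassemble casing@1, Reassemble@1, Balance@1, Bearing swap@1) gives peak 16: s1:16  s2:16  s3:6  s4:0.
Shift Balance→3.
Schedule Pull rotor@1, Blade inspection@1, Disassemble casing@1, Reassemble@1, Balance@3, Bearing swap@1: s1:11  s2:11  s3:11  s4:5 — peak 11.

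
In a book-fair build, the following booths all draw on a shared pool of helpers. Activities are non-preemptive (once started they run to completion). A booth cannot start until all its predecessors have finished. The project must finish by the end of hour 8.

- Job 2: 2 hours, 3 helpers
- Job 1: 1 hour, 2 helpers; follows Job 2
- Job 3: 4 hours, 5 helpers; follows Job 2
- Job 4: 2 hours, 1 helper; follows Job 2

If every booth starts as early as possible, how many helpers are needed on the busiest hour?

Early-start schedule: Job 2@1, Job 1@3, Job 3@3, Job 4@3.
Load per hour: hour 1: 3, hour 2: 3, hour 3: 8, hour 4: 6, hour 5: 5, hour 6: 5, hour 7: 0, hour 8: 0.
Peak is 8.

8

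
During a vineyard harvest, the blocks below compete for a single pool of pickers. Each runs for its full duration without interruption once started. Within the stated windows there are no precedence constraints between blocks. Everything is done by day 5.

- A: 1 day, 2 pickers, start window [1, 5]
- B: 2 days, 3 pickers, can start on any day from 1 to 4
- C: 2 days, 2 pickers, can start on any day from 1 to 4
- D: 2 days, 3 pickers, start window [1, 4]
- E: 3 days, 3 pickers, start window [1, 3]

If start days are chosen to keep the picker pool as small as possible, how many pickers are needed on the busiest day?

Early-start (A@1, B@1, C@1, D@1, E@1) gives peak 13: d1:13  d2:11  d3:3  d4:0  d5:0.
Shift C→2, D→4, E→3.
Schedule A@1, B@1, C@2, D@4, E@3: d1:5  d2:5  d3:5  d4:6  d5:6 — peak 6.
Total picker-days = 27 over 5 days ⇒ peak ≥ ⌈27/5⌉ = 6, so 6 is optimal.

6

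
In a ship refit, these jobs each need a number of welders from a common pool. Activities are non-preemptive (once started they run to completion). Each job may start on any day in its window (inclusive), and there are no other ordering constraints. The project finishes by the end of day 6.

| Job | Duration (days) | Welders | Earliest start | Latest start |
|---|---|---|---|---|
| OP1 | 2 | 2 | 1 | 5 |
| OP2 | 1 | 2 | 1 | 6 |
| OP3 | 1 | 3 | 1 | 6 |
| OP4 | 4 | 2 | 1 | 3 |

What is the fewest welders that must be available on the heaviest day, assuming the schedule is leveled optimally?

Early-start (OP1@1, OP2@1, OP3@1, OP4@1) gives peak 9: d1:9  d2:4  d3:2  d4:2  d5:0  d6:0.
Shift OP3→6, OP4→2.
Schedule OP1@1, OP2@1, OP3@6, OP4@2: d1:4  d2:4  d3:2  d4:2  d5:2  d6:3 — peak 4.

4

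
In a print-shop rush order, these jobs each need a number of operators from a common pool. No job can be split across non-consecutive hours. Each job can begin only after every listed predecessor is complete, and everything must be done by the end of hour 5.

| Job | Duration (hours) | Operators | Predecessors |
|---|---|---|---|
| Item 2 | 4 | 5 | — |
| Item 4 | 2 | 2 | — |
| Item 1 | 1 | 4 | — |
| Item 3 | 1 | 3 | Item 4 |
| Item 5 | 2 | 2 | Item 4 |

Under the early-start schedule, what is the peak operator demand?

Early-start schedule: Item 2@1, Item 4@1, Item 1@1, Item 3@3, Item 5@3.
Load per hour: hour 1: 11, hour 2: 7, hour 3: 10, hour 4: 7, hour 5: 0.
Peak is 11.

11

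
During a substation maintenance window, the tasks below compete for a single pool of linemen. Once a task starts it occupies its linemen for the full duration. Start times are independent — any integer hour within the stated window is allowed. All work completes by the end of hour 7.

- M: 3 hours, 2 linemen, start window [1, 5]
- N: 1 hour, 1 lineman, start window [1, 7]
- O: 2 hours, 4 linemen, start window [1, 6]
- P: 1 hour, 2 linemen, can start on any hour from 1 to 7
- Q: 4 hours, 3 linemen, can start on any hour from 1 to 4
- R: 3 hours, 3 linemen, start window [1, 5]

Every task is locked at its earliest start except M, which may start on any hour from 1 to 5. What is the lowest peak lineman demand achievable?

M@1: h1:15  h2:12  h3:8  h4:3  h5:0  h6:0  h7:0 → peak 15
M@2: h1:13  h2:12  h3:8  h4:5  h5:0  h6:0  h7:0 → peak 13
M@3: h1:13  h2:10  h3:8  h4:5  h5:2  h6:0  h7:0 → peak 13
M@4: h1:13  h2:10  h3:6  h4:5  h5:2  h6:2  h7:0 → peak 13
M@5: h1:13  h2:10  h3:6  h4:3  h5:2  h6:2  h7:2 → peak 13
Best is M@2, peak 13.

13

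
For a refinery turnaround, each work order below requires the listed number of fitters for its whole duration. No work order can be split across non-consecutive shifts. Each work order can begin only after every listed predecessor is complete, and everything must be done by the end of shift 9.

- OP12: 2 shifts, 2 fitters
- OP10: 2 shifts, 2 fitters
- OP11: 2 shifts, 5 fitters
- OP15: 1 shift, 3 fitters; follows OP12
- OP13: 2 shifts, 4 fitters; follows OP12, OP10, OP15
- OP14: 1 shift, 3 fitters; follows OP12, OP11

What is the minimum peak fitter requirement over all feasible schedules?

Early-start (OP12@1, OP10@1, OP11@1, OP15@3, OP13@4, OP14@3) gives peak 9: s1:9  s2:9  s3:6  s4:4  s5:4  s6:0  s7:0  s8:0  s9:0.
Shift OP11→3, OP15→5, OP13→6, OP14→8.
Schedule OP12@1, OP10@1, OP11@3, OP15@5, OP13@6, OP14@8: s1:4  s2:4  s3:5  s4:5  s5:3  s6:4  s7:4  s8:3  s9:0 — peak 5.

5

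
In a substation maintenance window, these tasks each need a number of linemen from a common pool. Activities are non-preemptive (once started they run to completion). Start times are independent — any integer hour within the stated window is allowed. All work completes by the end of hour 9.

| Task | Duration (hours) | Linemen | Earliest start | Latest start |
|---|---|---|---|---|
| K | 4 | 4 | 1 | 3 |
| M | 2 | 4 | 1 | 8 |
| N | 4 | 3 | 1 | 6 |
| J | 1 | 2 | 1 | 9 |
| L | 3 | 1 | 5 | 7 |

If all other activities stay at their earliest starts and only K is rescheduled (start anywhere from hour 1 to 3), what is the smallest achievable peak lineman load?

K@1: h1:13  h2:11  h3:7  h4:7  h5:1  h6:1  h7:1  h8:0  h9:0 → peak 13
K@2: h1:9  h2:11  h3:7  h4:7  h5:5  h6:1  h7:1  h8:0  h9:0 → peak 11
K@3: h1:9  h2:7  h3:7  h4:7  h5:5  h6:5  h7:1  h8:0  h9:0 → peak 9
Best is K@3, peak 9.

9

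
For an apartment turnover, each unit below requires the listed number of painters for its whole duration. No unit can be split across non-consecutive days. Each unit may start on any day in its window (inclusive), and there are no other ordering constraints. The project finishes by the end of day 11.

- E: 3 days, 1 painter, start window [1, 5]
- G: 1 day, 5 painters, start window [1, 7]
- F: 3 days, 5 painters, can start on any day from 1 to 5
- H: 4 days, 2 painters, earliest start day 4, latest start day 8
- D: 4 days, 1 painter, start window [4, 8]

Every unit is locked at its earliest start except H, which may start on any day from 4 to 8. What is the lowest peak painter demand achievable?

11

H@4: d1:11  d2:6  d3:6  d4:3  d5:3  d6:3  d7:3  d8:0  d9:0  d10:0  d11:0 → peak 11
H@5: d1:11  d2:6  d3:6  d4:1  d5:3  d6:3  d7:3  d8:2  d9:0  d10:0  d11:0 → peak 11
H@6: d1:11  d2:6  d3:6  d4:1  d5:1  d6:3  d7:3  d8:2  d9:2  d10:0  d11:0 → peak 11
H@7: d1:11  d2:6  d3:6  d4:1  d5:1  d6:1  d7:3  d8:2  d9:2  d10:2  d11:0 → peak 11
H@8: d1:11  d2:6  d3:6  d4:1  d5:1  d6:1  d7:1  d8:2  d9:2  d10:2  d11:2 → peak 11
Best is H@4, peak 11.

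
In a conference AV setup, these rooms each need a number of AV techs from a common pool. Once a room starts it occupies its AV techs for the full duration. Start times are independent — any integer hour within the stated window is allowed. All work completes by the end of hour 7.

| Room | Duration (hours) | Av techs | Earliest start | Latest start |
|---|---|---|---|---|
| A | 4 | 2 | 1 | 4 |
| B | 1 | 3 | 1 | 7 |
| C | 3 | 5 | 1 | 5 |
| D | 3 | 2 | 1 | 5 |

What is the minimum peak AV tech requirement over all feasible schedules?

5

Early-start (A@1, B@1, C@1, D@1) gives peak 12: h1:12  h2:9  h3:9  h4:2  h5:0  h6:0  h7:0.
Shift C→5, D→2.
Schedule A@1, B@1, C@5, D@2: h1:5  h2:4  h3:4  h4:4  h5:5  h6:5  h7:5 — peak 5.
Total AV tech-hours = 32 over 7 hours ⇒ peak ≥ ⌈32/7⌉ = 5, so 5 is optimal.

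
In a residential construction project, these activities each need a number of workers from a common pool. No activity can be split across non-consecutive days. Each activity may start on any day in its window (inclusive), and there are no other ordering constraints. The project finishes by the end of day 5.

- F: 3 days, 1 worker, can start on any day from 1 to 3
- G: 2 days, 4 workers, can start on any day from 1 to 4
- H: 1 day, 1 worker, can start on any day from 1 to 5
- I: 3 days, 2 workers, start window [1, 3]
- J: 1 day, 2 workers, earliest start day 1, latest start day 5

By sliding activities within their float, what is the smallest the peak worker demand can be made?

5

Early-start (F@1, G@1, H@1, I@1, J@1) gives peak 10: d1:10  d2:7  d3:3  d4:0  d5:0.
Shift H→3, I→3, J→4.
Schedule F@1, G@1, H@3, I@3, J@4: d1:5  d2:5  d3:4  d4:4  d5:2 — peak 5.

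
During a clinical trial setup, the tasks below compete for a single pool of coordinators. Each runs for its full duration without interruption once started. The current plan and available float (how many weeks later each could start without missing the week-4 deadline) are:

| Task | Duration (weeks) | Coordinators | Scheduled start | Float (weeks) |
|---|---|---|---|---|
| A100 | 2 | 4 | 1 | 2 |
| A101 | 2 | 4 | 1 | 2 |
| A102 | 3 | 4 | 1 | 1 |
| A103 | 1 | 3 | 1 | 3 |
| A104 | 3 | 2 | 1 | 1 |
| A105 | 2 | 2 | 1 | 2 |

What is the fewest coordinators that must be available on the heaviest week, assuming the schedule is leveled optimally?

Early-start (A100@1, A101@1, A102@1, A103@1, A104@1, A105@1) gives peak 19: w1:19  w2:16  w3:6  w4:0.
Shift A101→3, A104→2, A105→2.
Schedule A100@1, A101@3, A102@1, A103@1, A104@2, A105@2: w1:11  w2:12  w3:12  w4:6 — peak 12.

12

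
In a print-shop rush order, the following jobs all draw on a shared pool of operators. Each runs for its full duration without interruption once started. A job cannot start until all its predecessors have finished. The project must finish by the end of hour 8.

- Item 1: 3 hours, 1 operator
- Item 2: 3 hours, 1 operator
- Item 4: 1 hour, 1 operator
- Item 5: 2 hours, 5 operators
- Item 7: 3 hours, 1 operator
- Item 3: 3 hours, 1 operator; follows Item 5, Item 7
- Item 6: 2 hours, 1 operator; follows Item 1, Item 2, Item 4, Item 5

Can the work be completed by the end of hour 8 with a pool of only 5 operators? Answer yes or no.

yes

Schedule Item 1@1, Item 2@1, Item 4@1, Item 5@4, Item 7@1, Item 3@6, Item 6@6: h1:4  h2:3  h3:3  h4:5  h5:5  h6:2  h7:2  h8:1 — peak 5 ≤ 5.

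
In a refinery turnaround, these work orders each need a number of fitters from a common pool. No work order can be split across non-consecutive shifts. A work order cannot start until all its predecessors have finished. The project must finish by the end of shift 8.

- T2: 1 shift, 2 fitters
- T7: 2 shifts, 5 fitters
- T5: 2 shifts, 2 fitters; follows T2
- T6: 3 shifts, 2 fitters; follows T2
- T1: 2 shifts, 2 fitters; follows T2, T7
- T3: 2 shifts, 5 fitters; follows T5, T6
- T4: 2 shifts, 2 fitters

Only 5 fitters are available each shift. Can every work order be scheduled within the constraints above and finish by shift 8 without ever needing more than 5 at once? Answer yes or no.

The minimum achievable peak is 6; 5 < 6, so no feasible schedule stays within the cap.

no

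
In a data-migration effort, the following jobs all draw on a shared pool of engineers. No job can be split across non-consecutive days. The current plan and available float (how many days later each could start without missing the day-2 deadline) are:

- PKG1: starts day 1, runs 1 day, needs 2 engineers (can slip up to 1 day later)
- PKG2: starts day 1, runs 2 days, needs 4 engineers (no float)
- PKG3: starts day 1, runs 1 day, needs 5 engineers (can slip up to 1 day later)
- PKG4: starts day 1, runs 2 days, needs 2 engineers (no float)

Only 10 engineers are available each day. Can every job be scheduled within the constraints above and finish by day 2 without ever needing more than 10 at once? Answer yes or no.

The minimum achievable peak is 11; 10 < 11, so no feasible schedule stays within the cap.

no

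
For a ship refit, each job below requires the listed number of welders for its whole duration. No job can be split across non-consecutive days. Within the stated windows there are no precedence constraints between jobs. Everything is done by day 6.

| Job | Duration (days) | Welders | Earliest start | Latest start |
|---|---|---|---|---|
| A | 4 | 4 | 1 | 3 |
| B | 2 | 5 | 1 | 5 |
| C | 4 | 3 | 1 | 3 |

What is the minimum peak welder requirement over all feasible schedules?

Early-start (A@1, B@1, C@1) gives peak 12: d1:12  d2:12  d3:7  d4:7  d5:0  d6:0.
Shift B→5.
Schedule A@1, B@5, C@1: d1:7  d2:7  d3:7  d4:7  d5:5  d6:5 — peak 7.
Total welder-days = 38 over 6 days ⇒ peak ≥ ⌈38/6⌉ = 7, so 7 is optimal.

7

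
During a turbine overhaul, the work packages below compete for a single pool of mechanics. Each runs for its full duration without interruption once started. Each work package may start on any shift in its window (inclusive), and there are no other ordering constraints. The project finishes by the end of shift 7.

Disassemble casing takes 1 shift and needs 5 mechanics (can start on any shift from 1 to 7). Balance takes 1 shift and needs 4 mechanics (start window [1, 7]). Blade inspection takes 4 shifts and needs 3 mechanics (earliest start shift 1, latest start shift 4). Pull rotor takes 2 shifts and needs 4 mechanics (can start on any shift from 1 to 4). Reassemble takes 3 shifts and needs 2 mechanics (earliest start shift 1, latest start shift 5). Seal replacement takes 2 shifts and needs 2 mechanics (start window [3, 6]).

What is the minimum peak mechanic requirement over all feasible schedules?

7

Early-start (Disassemble casing@1, Balance@1, Blade inspection@1, Pull rotor@1, Reassemble@1, Seal replacement@3) gives peak 18: s1:18  s2:9  s3:7  s4:5  s5:0  s6:0  s7:0.
Shift Balance→2, Blade inspection→2, Pull rotor→3, Reassemble→5, Seal replacement→5.
Schedule Disassemble casing@1, Balance@2, Blade inspection@2, Pull rotor@3, Reassemble@5, Seal replacement@5: s1:5  s2:7  s3:7  s4:7  s5:7  s6:4  s7:2 — peak 7.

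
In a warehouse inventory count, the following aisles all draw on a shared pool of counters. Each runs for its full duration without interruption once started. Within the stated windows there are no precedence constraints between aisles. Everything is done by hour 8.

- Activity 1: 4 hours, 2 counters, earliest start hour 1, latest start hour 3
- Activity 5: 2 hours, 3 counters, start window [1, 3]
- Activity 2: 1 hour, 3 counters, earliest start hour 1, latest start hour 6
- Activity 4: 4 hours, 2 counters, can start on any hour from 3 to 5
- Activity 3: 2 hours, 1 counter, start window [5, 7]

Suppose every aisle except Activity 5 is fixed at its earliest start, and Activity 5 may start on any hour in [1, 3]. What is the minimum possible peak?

Activity 5@1: h1:8  h2:5  h3:4  h4:4  h5:3  h6:3  h7:0  h8:0 → peak 8
Activity 5@2: h1:5  h2:5  h3:7  h4:4  h5:3  h6:3  h7:0  h8:0 → peak 7
Activity 5@3: h1:5  h2:2  h3:7  h4:7  h5:3  h6:3  h7:0  h8:0 → peak 7
Best is Activity 5@2, peak 7.

7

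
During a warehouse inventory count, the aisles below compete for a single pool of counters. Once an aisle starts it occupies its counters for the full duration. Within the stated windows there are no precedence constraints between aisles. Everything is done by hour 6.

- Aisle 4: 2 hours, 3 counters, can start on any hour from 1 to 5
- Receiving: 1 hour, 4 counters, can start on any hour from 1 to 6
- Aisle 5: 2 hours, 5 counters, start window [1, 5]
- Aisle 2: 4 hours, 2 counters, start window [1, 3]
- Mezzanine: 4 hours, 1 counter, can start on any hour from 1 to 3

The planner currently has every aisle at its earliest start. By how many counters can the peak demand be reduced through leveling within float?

9

Early-start peak: h1:15  h2:11  h3:3  h4:3  h5:0  h6:0 ⇒ 15.
Leveled (Aisle 4@2, Receiving@1, Aisle 5@5, Aisle 2@1, Mezzanine@2): h1:6  h2:6  h3:6  h4:3  h5:6  h6:5 ⇒ 6.
Reduction 15 − 6 = 9.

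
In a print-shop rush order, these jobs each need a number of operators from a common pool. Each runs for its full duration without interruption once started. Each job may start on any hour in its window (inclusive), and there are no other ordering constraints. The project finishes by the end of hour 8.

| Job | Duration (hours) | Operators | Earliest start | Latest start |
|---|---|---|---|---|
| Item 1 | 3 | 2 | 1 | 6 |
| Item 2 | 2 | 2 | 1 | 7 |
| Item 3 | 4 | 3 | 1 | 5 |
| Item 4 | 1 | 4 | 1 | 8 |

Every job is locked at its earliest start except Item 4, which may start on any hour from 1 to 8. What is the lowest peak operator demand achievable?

7

Item 4@1: h1:11  h2:7  h3:5  h4:3  h5:0  h6:0  h7:0  h8:0 → peak 11
Item 4@2: h1:7  h2:11  h3:5  h4:3  h5:0  h6:0  h7:0  h8:0 → peak 11
Item 4@3: h1:7  h2:7  h3:9  h4:3  h5:0  h6:0  h7:0  h8:0 → peak 9
Item 4@4: h1:7  h2:7  h3:5  h4:7  h5:0  h6:0  h7:0  h8:0 → peak 7
Item 4@5: h1:7  h2:7  h3:5  h4:3  h5:4  h6:0  h7:0  h8:0 → peak 7
Item 4@6: h1:7  h2:7  h3:5  h4:3  h5:0  h6:4  h7:0  h8:0 → peak 7
Item 4@7: h1:7  h2:7  h3:5  h4:3  h5:0  h6:0  h7:4  h8:0 → peak 7
Item 4@8: h1:7  h2:7  h3:5  h4:3  h5:0  h6:0  h7:0  h8:4 → peak 7
Best is Item 4@4, peak 7.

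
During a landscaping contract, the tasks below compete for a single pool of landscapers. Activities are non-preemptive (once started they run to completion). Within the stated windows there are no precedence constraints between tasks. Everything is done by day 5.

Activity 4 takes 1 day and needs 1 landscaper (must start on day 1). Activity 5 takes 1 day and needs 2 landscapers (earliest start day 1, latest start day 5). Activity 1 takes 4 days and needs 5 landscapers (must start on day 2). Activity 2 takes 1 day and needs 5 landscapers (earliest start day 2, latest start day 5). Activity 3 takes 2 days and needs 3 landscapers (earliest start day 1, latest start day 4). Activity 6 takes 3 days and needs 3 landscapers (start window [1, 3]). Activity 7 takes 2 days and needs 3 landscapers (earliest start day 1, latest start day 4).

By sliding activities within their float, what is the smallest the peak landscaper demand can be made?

11

Early-start (Activity 4@1, Activity 5@1, Activity 1@2, Activity 2@2, Activity 3@1, Activity 6@1, Activity 7@1) gives peak 19: d1:12  d2:19  d3:8  d4:5  d5:5.
Shift Activity 2→5, Activity 7→3.
Schedule Activity 4@1, Activity 5@1, Activity 1@2, Activity 2@5, Activity 3@1, Activity 6@1, Activity 7@3: d1:9  d2:11  d3:11  d4:8  d5:10 — peak 11.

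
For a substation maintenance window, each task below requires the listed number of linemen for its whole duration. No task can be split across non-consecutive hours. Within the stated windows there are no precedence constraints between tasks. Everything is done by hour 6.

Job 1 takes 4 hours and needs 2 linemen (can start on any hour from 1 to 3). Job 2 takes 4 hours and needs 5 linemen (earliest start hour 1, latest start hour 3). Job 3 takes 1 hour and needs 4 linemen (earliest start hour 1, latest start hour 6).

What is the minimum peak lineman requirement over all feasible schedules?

7

Early-start (Job 1@1, Job 2@1, Job 3@1) gives peak 11: h1:11  h2:7  h3:7  h4:7  h5:0  h6:0.
Shift Job 3→5.
Schedule Job 1@1, Job 2@1, Job 3@5: h1:7  h2:7  h3:7  h4:7  h5:4  h6:0 — peak 7.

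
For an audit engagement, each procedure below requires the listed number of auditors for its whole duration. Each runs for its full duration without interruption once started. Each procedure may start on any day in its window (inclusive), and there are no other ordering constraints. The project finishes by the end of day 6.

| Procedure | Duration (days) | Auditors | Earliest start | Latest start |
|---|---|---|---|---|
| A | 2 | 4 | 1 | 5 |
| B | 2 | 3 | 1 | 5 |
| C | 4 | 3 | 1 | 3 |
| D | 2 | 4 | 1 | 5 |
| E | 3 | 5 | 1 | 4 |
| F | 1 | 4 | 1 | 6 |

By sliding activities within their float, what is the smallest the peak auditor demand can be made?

10

Early-start (A@1, B@1, C@1, D@1, E@1, F@1) gives peak 23: d1:23  d2:19  d3:8  d4:3  d5:0  d6:0.
Shift D→5, E→3, F→6.
Schedule A@1, B@1, C@1, D@5, E@3, F@6: d1:10  d2:10  d3:8  d4:8  d5:9  d6:8 — peak 10.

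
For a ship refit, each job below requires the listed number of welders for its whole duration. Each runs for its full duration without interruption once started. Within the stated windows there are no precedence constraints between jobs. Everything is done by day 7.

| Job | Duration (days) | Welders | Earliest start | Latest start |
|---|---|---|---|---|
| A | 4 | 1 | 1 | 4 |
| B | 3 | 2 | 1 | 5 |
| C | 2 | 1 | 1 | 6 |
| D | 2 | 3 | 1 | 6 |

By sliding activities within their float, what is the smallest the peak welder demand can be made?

3

Early-start (A@1, B@1, C@1, D@1) gives peak 7: d1:7  d2:7  d3:3  d4:1  d5:0  d6:0  d7:0.
Shift C→4, D→6.
Schedule A@1, B@1, C@4, D@6: d1:3  d2:3  d3:3  d4:2  d5:1  d6:3  d7:3 — peak 3.
Total welder-days = 18 over 7 days ⇒ peak ≥ ⌈18/7⌉ = 3, so 3 is optimal.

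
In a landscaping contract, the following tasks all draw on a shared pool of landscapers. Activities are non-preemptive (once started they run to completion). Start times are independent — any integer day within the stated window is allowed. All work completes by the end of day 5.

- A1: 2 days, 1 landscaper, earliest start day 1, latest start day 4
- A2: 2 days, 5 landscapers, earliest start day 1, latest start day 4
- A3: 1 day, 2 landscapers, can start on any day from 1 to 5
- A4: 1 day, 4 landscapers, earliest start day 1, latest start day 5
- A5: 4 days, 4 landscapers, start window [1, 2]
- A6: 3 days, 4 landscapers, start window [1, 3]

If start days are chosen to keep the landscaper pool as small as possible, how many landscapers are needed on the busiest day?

10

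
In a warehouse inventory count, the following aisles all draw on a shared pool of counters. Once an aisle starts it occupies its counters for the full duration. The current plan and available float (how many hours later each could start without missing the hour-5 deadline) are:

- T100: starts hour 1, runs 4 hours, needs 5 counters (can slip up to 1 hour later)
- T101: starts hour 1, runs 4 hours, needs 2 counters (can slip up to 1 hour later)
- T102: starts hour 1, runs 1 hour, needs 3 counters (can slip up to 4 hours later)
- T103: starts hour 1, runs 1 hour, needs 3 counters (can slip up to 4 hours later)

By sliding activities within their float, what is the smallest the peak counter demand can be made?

Early-start (T100@1, T101@1, T102@1, T103@1) gives peak 13: h1:13  h2:7  h3:7  h4:7  h5:0.
Shift T102→5, T103→5.
Schedule T100@1, T101@1, T102@5, T103@5: h1:7  h2:7  h3:7  h4:7  h5:6 — peak 7.
Total counter-hours = 34 over 5 hours ⇒ peak ≥ ⌈34/5⌉ = 7, so 7 is optimal.

7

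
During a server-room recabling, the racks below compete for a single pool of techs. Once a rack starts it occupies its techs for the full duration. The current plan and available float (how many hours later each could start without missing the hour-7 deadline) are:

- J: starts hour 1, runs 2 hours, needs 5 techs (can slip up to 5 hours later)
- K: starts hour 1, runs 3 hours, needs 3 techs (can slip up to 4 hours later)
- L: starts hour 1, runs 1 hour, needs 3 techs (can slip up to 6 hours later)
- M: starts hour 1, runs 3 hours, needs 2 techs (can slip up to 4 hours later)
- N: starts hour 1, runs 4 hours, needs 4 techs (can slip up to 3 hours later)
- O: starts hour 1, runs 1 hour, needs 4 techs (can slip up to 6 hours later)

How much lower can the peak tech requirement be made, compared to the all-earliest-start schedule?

14

Early-start peak: h1:21  h2:14  h3:9  h4:4  h5:0  h6:0  h7:0 ⇒ 21.
Leveled (J@1, K@4, L@7, M@1, N@3, O@7): h1:7  h2:7  h3:6  h4:7  h5:7  h6:7  h7:7 ⇒ 7.
Reduction 21 − 7 = 14.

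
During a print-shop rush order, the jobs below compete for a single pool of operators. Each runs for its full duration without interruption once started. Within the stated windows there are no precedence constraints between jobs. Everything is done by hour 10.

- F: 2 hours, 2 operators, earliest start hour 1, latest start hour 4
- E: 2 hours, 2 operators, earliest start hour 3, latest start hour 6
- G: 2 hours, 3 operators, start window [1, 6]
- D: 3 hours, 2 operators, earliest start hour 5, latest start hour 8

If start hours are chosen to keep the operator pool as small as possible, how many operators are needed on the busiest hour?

3

Early-start (F@1, E@3, G@1, D@5) gives peak 5: h1:5  h2:5  h3:2  h4:2  h5:2  h6:2  h7:2  h8:0  h9:0  h10:0.
Shift G→5, D→7.
Schedule F@1, E@3, G@5, D@7: h1:2  h2:2  h3:2  h4:2  h5:3  h6:3  h7:2  h8:2  h9:2  h10:0 — peak 3.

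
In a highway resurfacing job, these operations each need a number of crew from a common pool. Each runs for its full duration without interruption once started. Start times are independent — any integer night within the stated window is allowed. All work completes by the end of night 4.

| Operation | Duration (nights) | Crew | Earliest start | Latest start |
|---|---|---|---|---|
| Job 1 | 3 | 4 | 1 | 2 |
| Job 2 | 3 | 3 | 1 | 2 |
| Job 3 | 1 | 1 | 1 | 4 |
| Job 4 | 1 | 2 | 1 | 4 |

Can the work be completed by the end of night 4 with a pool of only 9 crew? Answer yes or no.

Schedule Job 1@1, Job 2@1, Job 3@4, Job 4@4: n1:7  n2:7  n3:7  n4:3 — peak 7 ≤ 9.

yes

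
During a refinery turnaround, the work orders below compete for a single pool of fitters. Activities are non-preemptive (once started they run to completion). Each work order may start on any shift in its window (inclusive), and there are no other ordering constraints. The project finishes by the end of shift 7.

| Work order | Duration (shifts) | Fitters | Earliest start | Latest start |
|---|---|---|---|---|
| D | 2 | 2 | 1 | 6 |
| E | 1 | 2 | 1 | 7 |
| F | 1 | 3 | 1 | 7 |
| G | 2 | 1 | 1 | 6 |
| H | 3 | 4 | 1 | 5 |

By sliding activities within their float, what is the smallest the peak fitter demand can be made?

4

Early-start (D@1, E@1, F@1, G@1, H@1) gives peak 12: s1:12  s2:7  s3:4  s4:0  s5:0  s6:0  s7:0.
Shift F→3, G→2, H→4.
Schedule D@1, E@1, F@3, G@2, H@4: s1:4  s2:3  s3:4  s4:4  s5:4  s6:4  s7:0 — peak 4.
Total fitter-shifts = 23 over 7 shifts ⇒ peak ≥ ⌈23/7⌉ = 4, so 4 is optimal.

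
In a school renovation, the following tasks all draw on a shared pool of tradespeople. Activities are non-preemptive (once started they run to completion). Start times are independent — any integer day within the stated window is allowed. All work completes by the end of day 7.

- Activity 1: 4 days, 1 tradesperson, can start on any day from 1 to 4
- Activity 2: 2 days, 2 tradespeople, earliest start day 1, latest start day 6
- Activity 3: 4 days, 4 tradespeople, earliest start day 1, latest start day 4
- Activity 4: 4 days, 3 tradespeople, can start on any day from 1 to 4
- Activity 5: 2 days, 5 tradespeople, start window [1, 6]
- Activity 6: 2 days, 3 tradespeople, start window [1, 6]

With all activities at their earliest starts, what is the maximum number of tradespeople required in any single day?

18

Early-start schedule: Activity 1@1, Activity 2@1, Activity 3@1, Activity 4@1, Activity 5@1, Activity 6@1.
Load per day: day 1: 18, day 2: 18, day 3: 8, day 4: 8, day 5: 0, day 6: 0, day 7: 0.
Peak is 18.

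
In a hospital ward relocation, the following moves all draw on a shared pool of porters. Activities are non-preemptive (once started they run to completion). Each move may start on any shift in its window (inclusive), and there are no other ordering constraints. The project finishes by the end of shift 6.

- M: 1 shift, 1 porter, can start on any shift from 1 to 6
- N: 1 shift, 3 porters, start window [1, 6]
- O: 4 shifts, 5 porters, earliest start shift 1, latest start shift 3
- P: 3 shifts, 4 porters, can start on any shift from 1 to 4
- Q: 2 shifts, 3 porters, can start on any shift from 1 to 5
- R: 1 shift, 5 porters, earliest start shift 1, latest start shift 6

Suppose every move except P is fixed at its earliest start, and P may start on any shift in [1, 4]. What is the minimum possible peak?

P@1: s1:21  s2:12  s3:9  s4:5  s5:0  s6:0 → peak 21
P@2: s1:17  s2:12  s3:9  s4:9  s5:0  s6:0 → peak 17
P@3: s1:17  s2:8  s3:9  s4:9  s5:4  s6:0 → peak 17
P@4: s1:17  s2:8  s3:5  s4:9  s5:4  s6:4 → peak 17
Best is P@2, peak 17.

17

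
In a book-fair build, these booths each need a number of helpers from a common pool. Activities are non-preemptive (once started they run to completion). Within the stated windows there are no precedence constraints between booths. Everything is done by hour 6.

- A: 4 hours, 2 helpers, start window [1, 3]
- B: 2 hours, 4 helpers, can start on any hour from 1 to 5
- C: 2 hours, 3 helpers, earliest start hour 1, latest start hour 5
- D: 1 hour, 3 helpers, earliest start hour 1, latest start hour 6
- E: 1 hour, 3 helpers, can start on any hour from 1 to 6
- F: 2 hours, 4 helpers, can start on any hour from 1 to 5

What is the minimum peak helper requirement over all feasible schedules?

6

Early-start (A@1, B@1, C@1, D@1, E@1, F@1) gives peak 19: h1:19  h2:13  h3:2  h4:2  h5:0  h6:0.
Shift C→5, D→5, E→6, F→3.
Schedule A@1, B@1, C@5, D@5, E@6, F@3: h1:6  h2:6  h3:6  h4:6  h5:6  h6:6 — peak 6.
Total helper-hours = 36 over 6 hours ⇒ peak ≥ ⌈36/6⌉ = 6, so 6 is optimal.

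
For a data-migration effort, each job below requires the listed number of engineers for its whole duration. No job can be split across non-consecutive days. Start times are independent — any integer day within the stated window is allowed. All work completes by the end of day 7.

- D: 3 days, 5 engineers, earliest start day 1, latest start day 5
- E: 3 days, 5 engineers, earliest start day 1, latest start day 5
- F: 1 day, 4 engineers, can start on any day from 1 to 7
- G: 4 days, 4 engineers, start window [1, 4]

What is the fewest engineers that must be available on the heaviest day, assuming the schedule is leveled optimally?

Early-start (D@1, E@1, F@1, G@1) gives peak 18: d1:18  d2:14  d3:14  d4:4  d5:0  d6:0  d7:0.
Shift E→4, G→2.
Schedule D@1, E@4, F@1, G@2: d1:9  d2:9  d3:9  d4:9  d5:9  d6:5  d7:0 — peak 9.

9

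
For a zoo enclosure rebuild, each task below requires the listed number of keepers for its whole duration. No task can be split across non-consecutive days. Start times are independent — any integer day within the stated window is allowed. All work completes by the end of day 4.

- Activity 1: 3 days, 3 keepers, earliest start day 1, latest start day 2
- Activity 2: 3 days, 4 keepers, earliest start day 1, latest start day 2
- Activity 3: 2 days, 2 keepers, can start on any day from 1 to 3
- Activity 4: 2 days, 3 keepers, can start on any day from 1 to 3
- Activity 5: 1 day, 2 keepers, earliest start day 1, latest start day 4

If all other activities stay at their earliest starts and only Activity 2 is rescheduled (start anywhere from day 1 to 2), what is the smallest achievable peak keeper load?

Activity 2@1: d1:14  d2:12  d3:7  d4:0 → peak 14
Activity 2@2: d1:10  d2:12  d3:7  d4:4 → peak 12
Best is Activity 2@2, peak 12.

12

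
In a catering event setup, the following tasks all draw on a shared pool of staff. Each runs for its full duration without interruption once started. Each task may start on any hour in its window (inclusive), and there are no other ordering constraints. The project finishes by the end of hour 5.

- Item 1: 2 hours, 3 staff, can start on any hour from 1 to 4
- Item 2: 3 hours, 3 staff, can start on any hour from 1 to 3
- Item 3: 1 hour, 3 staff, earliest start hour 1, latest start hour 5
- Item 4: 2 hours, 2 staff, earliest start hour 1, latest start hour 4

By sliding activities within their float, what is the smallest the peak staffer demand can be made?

Early-start (Item 1@1, Item 2@1, Item 3@1, Item 4@1) gives peak 11: h1:11  h2:8  h3:3  h4:0  h5:0.
Shift Item 3→3, Item 4→4.
Schedule Item 1@1, Item 2@1, Item 3@3, Item 4@4: h1:6  h2:6  h3:6  h4:2  h5:2 — peak 6.

6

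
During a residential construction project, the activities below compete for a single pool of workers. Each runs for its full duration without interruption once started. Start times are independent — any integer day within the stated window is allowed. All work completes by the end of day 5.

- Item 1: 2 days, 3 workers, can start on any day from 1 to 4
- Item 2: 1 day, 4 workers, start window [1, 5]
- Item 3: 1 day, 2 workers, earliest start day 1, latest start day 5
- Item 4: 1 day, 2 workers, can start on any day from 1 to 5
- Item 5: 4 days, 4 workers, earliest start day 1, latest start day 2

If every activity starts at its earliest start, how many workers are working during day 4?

At early start, day 4 has: Item 5.
Demand: 4 = 4.

4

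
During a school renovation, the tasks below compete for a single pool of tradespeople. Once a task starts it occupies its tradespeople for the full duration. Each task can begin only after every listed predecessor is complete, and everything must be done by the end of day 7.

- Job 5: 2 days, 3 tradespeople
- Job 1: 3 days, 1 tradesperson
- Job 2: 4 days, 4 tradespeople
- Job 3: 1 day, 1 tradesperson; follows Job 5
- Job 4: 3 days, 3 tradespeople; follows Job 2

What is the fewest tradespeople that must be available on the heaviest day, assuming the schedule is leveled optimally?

Early-start (Job 5@1, Job 1@1, Job 2@1, Job 3@3, Job 4@5) gives peak 8: d1:8  d2:8  d3:6  d4:4  d5:3  d6:3  d7:3.
Shift Job 5→5, Job 3→7.
Schedule Job 5@5, Job 1@1, Job 2@1, Job 3@7, Job 4@5: d1:5  d2:5  d3:5  d4:4  d5:6  d6:6  d7:4 — peak 6.

6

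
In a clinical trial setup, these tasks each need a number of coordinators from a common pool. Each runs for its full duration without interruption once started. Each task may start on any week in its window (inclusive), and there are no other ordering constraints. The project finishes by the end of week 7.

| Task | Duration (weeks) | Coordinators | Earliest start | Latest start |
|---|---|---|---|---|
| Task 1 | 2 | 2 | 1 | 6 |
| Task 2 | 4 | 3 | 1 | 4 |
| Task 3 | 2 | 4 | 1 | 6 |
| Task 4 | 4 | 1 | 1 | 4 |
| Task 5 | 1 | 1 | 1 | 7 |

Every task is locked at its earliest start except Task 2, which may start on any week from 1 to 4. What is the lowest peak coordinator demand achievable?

Task 2@1: w1:11  w2:10  w3:4  w4:4  w5:0  w6:0  w7:0 → peak 11
Task 2@2: w1:8  w2:10  w3:4  w4:4  w5:3  w6:0  w7:0 → peak 10
Task 2@3: w1:8  w2:7  w3:4  w4:4  w5:3  w6:3  w7:0 → peak 8
Task 2@4: w1:8  w2:7  w3:1  w4:4  w5:3  w6:3  w7:3 → peak 8
Best is Task 2@3, peak 8.

8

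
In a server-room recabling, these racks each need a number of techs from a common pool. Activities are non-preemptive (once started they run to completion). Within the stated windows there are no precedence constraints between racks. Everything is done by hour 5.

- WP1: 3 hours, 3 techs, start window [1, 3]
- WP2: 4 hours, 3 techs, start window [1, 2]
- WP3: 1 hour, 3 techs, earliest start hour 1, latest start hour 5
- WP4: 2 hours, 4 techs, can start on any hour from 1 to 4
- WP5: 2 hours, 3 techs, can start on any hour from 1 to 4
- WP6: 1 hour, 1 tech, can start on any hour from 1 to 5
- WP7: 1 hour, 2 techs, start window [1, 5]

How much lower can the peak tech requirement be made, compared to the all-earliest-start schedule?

Early-start peak: h1:19  h2:13  h3:6  h4:3  h5:0 ⇒ 19.
Leveled (WP1@1, WP2@1, WP3@1, WP4@4, WP5@2, WP6@4, WP7@5): h1:9  h2:9  h3:9  h4:8  h5:6 ⇒ 9.
Reduction 19 − 9 = 10.

10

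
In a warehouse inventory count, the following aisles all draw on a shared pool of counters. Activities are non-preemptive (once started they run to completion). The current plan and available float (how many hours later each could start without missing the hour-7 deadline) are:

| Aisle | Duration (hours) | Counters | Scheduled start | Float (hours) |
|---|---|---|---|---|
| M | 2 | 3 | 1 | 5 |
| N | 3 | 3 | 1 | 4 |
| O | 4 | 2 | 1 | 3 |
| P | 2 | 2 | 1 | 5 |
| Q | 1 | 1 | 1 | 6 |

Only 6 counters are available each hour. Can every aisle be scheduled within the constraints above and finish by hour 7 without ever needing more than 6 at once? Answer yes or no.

yes

Schedule M@1, N@3, O@1, P@5, Q@6: h1:5  h2:5  h3:5  h4:5  h5:5  h6:3  h7:0 — peak 5 ≤ 6.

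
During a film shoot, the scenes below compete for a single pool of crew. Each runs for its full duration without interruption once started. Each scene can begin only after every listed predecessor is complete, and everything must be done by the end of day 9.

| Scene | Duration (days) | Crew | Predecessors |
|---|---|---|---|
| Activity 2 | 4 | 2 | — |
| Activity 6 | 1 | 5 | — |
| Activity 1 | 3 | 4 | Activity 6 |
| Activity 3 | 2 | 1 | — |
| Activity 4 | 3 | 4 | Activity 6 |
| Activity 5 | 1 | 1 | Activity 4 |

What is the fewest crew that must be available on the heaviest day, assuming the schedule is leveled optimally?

6

Early-start (Activity 2@1, Activity 6@1, Activity 1@2, Activity 3@1, Activity 4@2, Activity 5@5) gives peak 11: d1:8  d2:11  d3:10  d4:10  d5:1  d6:0  d7:0  d8:0  d9:0.
Shift Activity 2→2, Activity 3→5, Activity 4→6, Activity 5→9.
Schedule Activity 2@2, Activity 6@1, Activity 1@2, Activity 3@5, Activity 4@6, Activity 5@9: d1:5  d2:6  d3:6  d4:6  d5:3  d6:5  d7:4  d8:4  d9:1 — peak 6.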